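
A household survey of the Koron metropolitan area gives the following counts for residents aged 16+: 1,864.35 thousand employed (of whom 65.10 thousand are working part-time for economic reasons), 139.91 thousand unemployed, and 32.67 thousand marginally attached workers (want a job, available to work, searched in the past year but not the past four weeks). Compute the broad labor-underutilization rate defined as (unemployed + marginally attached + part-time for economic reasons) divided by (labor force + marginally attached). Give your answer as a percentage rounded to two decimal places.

Labor force = 1,864.35 + 139.91 = 2,004.26 thousand.
Numerator = 139.91 + 32.67 + 65.10 = 237.68 thousand.
Denominator = 2,004.26 + 32.67 = 2,036.93 thousand.
Broad rate = 237.68 / 2,036.93 = 11.67%.

Broad underutilization rate ≈ 11.67%.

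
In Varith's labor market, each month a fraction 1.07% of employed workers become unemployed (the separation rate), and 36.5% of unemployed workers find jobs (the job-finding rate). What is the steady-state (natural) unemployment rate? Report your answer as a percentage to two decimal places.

At steady state the flows balance: s·E = f·U, so U/(E+U) = s/(s+f).
u* = 1.07 / (1.07 + 36.5) = 1.07 / 37.57 = 2.85%.

Steady-state unemployment rate ≈ 2.85%.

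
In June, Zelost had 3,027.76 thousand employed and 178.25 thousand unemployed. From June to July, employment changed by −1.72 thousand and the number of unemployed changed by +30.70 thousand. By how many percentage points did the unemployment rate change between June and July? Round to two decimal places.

June: labor force = 3,027.76 + 178.25 = 3,206.01; u = 178.25/3,206.01 = 5.56%.
July: labor force = 3,026.04 + 208.95 = 3,234.99; u = 208.95/3,234.99 = 6.46%.
Change = 6.46% − 5.56% = +0.90 pp.

The unemployment rate changed by +0.90 percentage points.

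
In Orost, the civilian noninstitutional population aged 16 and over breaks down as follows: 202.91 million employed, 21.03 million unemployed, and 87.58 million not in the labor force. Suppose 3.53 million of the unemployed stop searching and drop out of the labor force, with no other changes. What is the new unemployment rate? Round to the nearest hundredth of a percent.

New unemployment rate ≈ 7.94%.

Initially, labor force = 202.91 + 21.03 = 223.94 million, so u = 21.03/223.94 = 9.39%.
After the change, unemployed and labor force both fall by 3.53 → E = 202.91, U = 17.50, labor force = 220.41 million.
New unemployment rate = 17.50 / 220.41 = 7.94%.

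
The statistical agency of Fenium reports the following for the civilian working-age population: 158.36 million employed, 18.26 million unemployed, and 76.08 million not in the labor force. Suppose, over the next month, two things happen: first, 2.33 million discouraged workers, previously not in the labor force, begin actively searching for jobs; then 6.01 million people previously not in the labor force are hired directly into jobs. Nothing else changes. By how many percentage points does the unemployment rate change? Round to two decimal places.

Initially, labor force = 158.36 + 18.26 = 176.62 million, so u = 18.26/176.62 = 10.34%.
After the first change, unemployed and labor force both rise by 2.33 → E = 158.36, U = 20.59, labor force = 178.95 million.
After the second change, employed and labor force both rise by 6.01; unemployed unchanged → E = 164.37, U = 20.59, labor force = 184.96 million.
New unemployment rate = 20.59 / 184.96 = 11.13%.
Change = 11.13% − 10.34% = +0.79 percentage points.

The unemployment rate changes by +0.79 percentage points.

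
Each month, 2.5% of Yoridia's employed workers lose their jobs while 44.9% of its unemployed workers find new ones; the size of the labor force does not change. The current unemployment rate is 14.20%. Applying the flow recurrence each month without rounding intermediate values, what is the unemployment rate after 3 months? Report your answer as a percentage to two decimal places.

Unemployment rate after three months ≈ 6.57%.

With a fixed labor force, u_{t+1} = u_t + s·(1−u_t) − f·u_t = u_t·(1−s−f) + s.
Here 1−s−f = 0.526 and s = 0.025.
u_1 = 0.142000 × 0.526 + 0.025 = 0.099692.
u_2 = 0.099692 × 0.526 + 0.025 = 0.077438.
u_3 = 0.077438 × 0.526 + 0.025 = 0.065732.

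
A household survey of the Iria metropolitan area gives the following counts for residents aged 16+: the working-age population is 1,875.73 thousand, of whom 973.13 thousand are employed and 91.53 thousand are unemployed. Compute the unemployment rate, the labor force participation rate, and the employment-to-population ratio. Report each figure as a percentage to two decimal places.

Labor force = employed + unemployed = 973.13 + 91.53 = 1,064.66 thousand.
Unemployment rate = 91.53 / 1,064.66 = 8.60%.
Labor force participation rate = 1,064.66 / 1,875.73 = 56.76%.
Employment-population ratio = 973.13 / 1,875.73 = 51.88%.

Unemployment rate ≈ 8.60%; labor force participation rate ≈ 56.76%; employment-population ratio ≈ 51.88%.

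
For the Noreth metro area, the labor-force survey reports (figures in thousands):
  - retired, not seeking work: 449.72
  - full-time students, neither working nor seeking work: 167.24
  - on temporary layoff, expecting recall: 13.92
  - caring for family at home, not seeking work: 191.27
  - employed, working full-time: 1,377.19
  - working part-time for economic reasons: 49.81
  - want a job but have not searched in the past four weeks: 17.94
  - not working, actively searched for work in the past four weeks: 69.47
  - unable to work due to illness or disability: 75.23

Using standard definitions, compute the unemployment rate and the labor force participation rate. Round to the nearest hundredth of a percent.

Employed = 1,377.19 + 49.81 = 1,427.00 thousand (anyone who worked, including part-time for economic reasons, counts as employed).
Unemployed = 13.92 + 69.47 = 83.39 thousand (jobless and actively searching, or on temporary layoff).
Labor force = 1,427.00 + 83.39 = 1,510.39 thousand.
Not in labor force = 449.72 + 167.24 + 191.27 + 17.94 + 75.23 = 901.40 thousand (those not working and not actively searching are outside the labor force — including those who want a job but have given up searching).
Civilian working-age population = 1,510.39 + 901.40 = 2,411.79 thousand.
Unemployment rate = 83.39 / 1,510.39 = 5.52%.
Labor force participation rate = 1,510.39 / 2,411.79 = 62.63%.

Unemployment rate ≈ 5.52%; labor force participation rate ≈ 62.63%.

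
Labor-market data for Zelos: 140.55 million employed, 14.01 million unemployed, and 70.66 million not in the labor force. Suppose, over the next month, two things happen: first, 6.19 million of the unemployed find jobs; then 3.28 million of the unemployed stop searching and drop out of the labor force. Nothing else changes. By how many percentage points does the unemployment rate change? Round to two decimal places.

Initially, labor force = 140.55 + 14.01 = 154.56 million, so u = 14.01/154.56 = 9.06%.
After the first change, unemployed falls and employed rises by 6.19; labor force unchanged → E = 146.74, U = 7.82, labor force = 154.56 million.
After the second change, unemployed and labor force both fall by 3.28 → E = 146.74, U = 4.54, labor force = 151.28 million.
New unemployment rate = 4.54 / 151.28 = 3.00%.
Change = 3.00% − 9.06% = −6.06 percentage points.

The unemployment rate changes by −6.06 percentage points.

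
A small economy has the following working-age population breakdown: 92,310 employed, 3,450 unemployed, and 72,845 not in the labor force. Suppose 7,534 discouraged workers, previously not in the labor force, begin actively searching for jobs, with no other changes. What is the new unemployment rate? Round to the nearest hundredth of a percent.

Initially, labor force = 92,310 + 3,450 = 95,760, so u = 3,450/95,760 = 3.60%.
After the change, unemployed and labor force both rise by 7,534 → E = 92,310, U = 10,984, labor force = 103,294.
New unemployment rate = 10,984 / 103,294 = 10.63%.

New unemployment rate ≈ 10.63%.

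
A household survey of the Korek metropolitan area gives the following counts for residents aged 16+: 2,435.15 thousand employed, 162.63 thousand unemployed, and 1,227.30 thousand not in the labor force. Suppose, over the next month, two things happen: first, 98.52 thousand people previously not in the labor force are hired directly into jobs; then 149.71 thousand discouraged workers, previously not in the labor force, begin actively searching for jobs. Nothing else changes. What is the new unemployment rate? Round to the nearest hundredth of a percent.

New unemployment rate ≈ 10.97%.

Initially, labor force = 2,435.15 + 162.63 = 2,597.78 thousand, so u = 162.63/2,597.78 = 6.26%.
After the first change, employed and labor force both rise by 98.52; unemployed unchanged → E = 2,533.67, U = 162.63, labor force = 2,696.30 thousand.
After the second change, unemployed and labor force both rise by 149.71 → E = 2,533.67, U = 312.34, labor force = 2,846.01 thousand.
New unemployment rate = 312.34 / 2,846.01 = 10.97%.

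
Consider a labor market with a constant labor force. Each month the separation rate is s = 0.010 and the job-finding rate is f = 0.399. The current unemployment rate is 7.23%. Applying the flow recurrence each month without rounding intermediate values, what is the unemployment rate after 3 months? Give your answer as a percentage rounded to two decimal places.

Unemployment rate after three months ≈ 3.43%.

With a fixed labor force, u_{t+1} = u_t + s·(1−u_t) − f·u_t = u_t·(1−s−f) + s.
Here 1−s−f = 0.591 and s = 0.010.
u_1 = 0.072300 × 0.591 + 0.010 = 0.052729.
u_2 = 0.052729 × 0.591 + 0.010 = 0.041163.
u_3 = 0.041163 × 0.591 + 0.010 = 0.034327.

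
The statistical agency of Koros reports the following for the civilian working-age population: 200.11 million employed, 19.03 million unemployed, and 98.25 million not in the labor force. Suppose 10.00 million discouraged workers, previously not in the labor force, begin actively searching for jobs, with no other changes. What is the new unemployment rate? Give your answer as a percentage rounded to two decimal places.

Initially, labor force = 200.11 + 19.03 = 219.14 million, so u = 19.03/219.14 = 8.68%.
After the change, unemployed and labor force both rise by 10.00 → E = 200.11, U = 29.03, labor force = 229.14 million.
New unemployment rate = 29.03 / 229.14 = 12.67%.

New unemployment rate ≈ 12.67%.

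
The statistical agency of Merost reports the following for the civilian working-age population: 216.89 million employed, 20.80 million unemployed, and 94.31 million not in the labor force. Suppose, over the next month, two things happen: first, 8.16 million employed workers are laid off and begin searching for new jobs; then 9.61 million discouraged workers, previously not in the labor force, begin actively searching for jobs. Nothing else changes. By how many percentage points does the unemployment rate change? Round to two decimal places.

The unemployment rate changes by +6.85 percentage points.

Initially, labor force = 216.89 + 20.80 = 237.69 million, so u = 20.80/237.69 = 8.75%.
After the first change, employed falls and unemployed rises by 8.16; labor force unchanged → E = 208.73, U = 28.96, labor force = 237.69 million.
After the second change, unemployed and labor force both rise by 9.61 → E = 208.73, U = 38.57, labor force = 247.30 million.
New unemployment rate = 38.57 / 247.30 = 15.60%.
Change = 15.60% − 8.75% = +6.85 percentage points.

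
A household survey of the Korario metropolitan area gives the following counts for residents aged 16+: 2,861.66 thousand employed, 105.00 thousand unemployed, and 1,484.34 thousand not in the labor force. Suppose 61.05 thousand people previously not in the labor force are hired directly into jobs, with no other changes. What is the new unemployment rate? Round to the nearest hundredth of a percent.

Initially, labor force = 2,861.66 + 105.00 = 2,966.66 thousand, so u = 105.00/2,966.66 = 3.54%.
After the change, employed and labor force both rise by 61.05; unemployed unchanged → E = 2,922.71, U = 105.00, labor force = 3,027.71 thousand.
New unemployment rate = 105.00 / 3,027.71 = 3.47%.

New unemployment rate ≈ 3.47%.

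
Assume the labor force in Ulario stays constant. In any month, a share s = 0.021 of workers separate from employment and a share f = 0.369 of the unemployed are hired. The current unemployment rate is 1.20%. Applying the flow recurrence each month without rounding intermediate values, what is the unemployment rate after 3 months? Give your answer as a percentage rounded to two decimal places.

Unemployment rate after three months ≈ 4.43%.

With a fixed labor force, u_{t+1} = u_t + s·(1−u_t) − f·u_t = u_t·(1−s−f) + s.
Here 1−s−f = 0.610 and s = 0.021.
u_1 = 0.012000 × 0.610 + 0.021 = 0.028320.
u_2 = 0.028320 × 0.610 + 0.021 = 0.038275.
u_3 = 0.038275 × 0.610 + 0.021 = 0.044348.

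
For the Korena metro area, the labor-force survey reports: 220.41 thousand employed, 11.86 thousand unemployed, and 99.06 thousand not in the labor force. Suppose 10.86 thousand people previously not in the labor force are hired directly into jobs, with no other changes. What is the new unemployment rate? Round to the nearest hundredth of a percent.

Initially, labor force = 220.41 + 11.86 = 232.27 thousand, so u = 11.86/232.27 = 5.11%.
After the change, employed and labor force both rise by 10.86; unemployed unchanged → E = 231.27, U = 11.86, labor force = 243.13 thousand.
New unemployment rate = 11.86 / 243.13 = 4.88%.

New unemployment rate ≈ 4.88%.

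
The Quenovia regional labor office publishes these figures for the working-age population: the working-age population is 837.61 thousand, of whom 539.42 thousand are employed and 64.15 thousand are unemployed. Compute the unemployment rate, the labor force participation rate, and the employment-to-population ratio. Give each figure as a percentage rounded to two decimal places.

Labor force = employed + unemployed = 539.42 + 64.15 = 603.57 thousand.
Unemployment rate = 64.15 / 603.57 = 10.63%.
Labor force participation rate = 603.57 / 837.61 = 72.06%.
Employment-population ratio = 539.42 / 837.61 = 64.40%.

Unemployment rate ≈ 10.63%; labor force participation rate ≈ 72.06%; employment-population ratio ≈ 64.40%.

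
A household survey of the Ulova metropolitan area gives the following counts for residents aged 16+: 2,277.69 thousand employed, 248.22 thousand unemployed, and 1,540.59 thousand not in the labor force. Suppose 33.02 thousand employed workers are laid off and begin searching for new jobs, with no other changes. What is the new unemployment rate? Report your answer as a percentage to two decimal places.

New unemployment rate ≈ 11.13%.

Initially, labor force = 2,277.69 + 248.22 = 2,525.91 thousand, so u = 248.22/2,525.91 = 9.83%.
After the change, employed falls and unemployed rises by 33.02; labor force unchanged → E = 2,244.67, U = 281.24, labor force = 2,525.91 thousand.
New unemployment rate = 281.24 / 2,525.91 = 11.13%.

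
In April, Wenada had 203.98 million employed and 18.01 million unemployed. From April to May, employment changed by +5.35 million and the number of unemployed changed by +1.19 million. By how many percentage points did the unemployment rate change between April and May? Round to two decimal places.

The unemployment rate changed by +0.29 percentage points.

April: labor force = 203.98 + 18.01 = 221.99; u = 18.01/221.99 = 8.11%.
May: labor force = 209.33 + 19.20 = 228.53; u = 19.20/228.53 = 8.40%.
Change = 8.40% − 8.11% = +0.29 pp.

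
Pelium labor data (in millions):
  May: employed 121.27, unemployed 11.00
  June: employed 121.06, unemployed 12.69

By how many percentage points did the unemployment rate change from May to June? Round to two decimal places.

The unemployment rate changed by +1.17 percentage points.

May: labor force = 121.27 + 11.00 = 132.27; u = 11.00/132.27 = 8.32%.
June: labor force = 121.06 + 12.69 = 133.75; u = 12.69/133.75 = 9.49%.
Change = 9.49% − 8.32% = +1.17 pp.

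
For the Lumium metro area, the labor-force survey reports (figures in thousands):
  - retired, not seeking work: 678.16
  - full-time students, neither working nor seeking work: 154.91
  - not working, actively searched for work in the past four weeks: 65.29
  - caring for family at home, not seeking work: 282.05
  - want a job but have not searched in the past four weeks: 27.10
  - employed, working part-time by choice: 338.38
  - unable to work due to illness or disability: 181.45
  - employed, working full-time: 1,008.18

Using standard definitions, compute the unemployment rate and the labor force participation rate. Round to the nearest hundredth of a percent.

Unemployment rate ≈ 4.62%; labor force participation rate ≈ 51.61%.

Employed = 338.38 + 1,008.18 = 1,346.56 thousand.
Unemployed = 65.29 thousand.
Labor force = 1,346.56 + 65.29 = 1,411.85 thousand.
Not in labor force = 678.16 + 154.91 + 282.05 + 27.10 + 181.45 = 1,323.67 thousand (those not working and not actively searching are outside the labor force — including those who want a job but have given up searching).
Civilian working-age population = 1,411.85 + 1,323.67 = 2,735.52 thousand.
Unemployment rate = 65.29 / 1,411.85 = 4.62%.
Labor force participation rate = 1,411.85 / 2,735.52 = 51.61%.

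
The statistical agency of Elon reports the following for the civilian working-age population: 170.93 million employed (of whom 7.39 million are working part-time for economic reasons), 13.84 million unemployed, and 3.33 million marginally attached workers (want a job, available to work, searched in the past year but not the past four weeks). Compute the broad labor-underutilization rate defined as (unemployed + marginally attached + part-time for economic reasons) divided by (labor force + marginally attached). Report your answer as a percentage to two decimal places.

Broad underutilization rate ≈ 13.06%.

Labor force = 170.93 + 13.84 = 184.77 million.
Numerator = 13.84 + 3.33 + 7.39 = 24.56 million.
Denominator = 184.77 + 3.33 = 188.10 million.
Broad rate = 24.56 / 188.10 = 13.06%.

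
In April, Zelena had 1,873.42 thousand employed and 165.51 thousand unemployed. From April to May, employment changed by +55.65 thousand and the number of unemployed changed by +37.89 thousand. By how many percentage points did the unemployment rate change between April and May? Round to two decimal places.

April: labor force = 1,873.42 + 165.51 = 2,038.93; u = 165.51/2,038.93 = 8.12%.
May: labor force = 1,929.07 + 203.40 = 2,132.47; u = 203.40/2,132.47 = 9.54%.
Change = 9.54% − 8.12% = +1.42 pp.

The unemployment rate changed by +1.42 percentage points.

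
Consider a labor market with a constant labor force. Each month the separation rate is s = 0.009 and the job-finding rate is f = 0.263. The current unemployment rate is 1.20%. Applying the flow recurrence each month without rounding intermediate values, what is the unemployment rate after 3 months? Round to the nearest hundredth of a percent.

Unemployment rate after three months ≈ 2.50%.

With a fixed labor force, u_{t+1} = u_t + s·(1−u_t) − f·u_t = u_t·(1−s−f) + s.
Here 1−s−f = 0.728 and s = 0.009.
u_1 = 0.012000 × 0.728 + 0.009 = 0.017736.
u_2 = 0.017736 × 0.728 + 0.009 = 0.021912.
u_3 = 0.021912 × 0.728 + 0.009 = 0.024952.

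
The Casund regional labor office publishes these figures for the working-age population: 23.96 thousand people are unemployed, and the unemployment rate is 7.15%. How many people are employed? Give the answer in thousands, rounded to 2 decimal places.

Labor force = U / u = 23.96 / 0.0715 ≈ 335.10 thousand.
Employed = labor force − unemployed = 335.10 − 23.96 = 311.14 thousand.

About 311.14 thousand are employed.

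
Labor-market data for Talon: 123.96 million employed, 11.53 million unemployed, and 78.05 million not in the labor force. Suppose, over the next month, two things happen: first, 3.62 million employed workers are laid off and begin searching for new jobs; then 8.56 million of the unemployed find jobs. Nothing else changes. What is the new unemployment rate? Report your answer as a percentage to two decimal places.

New unemployment rate ≈ 4.86%.

Initially, labor force = 123.96 + 11.53 = 135.49 million, so u = 11.53/135.49 = 8.51%.
After the first change, employed falls and unemployed rises by 3.62; labor force unchanged → E = 120.34, U = 15.15, labor force = 135.49 million.
After the second change, unemployed falls and employed rises by 8.56; labor force unchanged → E = 128.90, U = 6.59, labor force = 135.49 million.
New unemployment rate = 6.59 / 135.49 = 4.86%.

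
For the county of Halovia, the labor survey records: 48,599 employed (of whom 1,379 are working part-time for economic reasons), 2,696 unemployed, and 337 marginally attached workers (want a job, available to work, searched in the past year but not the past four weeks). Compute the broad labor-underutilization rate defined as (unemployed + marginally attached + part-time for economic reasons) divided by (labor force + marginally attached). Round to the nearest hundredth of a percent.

Broad underutilization rate ≈ 8.55%.

Labor force = 48,599 + 2,696 = 51,295.
Numerator = 2,696 + 337 + 1,379 = 4,412.
Denominator = 51,295 + 337 = 51,632.
Broad rate = 4,412 / 51,632 = 8.55%.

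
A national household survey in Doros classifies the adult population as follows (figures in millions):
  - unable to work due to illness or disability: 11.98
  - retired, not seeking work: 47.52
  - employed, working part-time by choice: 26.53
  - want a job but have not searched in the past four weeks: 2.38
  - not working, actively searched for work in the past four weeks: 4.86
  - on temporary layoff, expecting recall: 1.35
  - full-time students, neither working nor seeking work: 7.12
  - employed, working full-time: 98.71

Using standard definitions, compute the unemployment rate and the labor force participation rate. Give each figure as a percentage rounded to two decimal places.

Employed = 26.53 + 98.71 = 125.24 million.
Unemployed = 4.86 + 1.35 = 6.21 million (jobless and actively searching, or on temporary layoff).
Labor force = 125.24 + 6.21 = 131.45 million.
Not in labor force = 11.98 + 47.52 + 2.38 + 7.12 = 69.00 million (those not working and not actively searching are outside the labor force — including those who want a job but have given up searching).
Civilian working-age population = 131.45 + 69.00 = 200.45 million.
Unemployment rate = 6.21 / 131.45 = 4.72%.
Labor force participation rate = 131.45 / 200.45 = 65.58%.

Unemployment rate ≈ 4.72%; labor force participation rate ≈ 65.58%.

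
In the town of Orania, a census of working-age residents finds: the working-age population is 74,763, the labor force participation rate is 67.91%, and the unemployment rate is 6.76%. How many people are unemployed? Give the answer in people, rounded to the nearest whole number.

Labor force = 0.6791 × 74,763 = 50,772.
Unemployed = 0.0676 × 50,772 ≈ 3,432.

About 3,432 are unemployed.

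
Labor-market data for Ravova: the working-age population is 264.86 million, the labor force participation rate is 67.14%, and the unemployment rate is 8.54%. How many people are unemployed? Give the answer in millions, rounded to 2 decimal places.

Labor force = 0.6714 × 264.86 = 177.83 million.
Unemployed = 0.0854 × 177.83 ≈ 15.19 million.

About 15.19 million are unemployed.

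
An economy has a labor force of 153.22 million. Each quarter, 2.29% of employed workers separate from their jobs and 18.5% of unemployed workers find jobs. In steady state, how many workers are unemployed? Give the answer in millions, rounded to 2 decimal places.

Steady-state unemployment rate u* = s/(s+f) = 2.29/(2.29+18.5) = 0.110149.
Unemployed = u* × labor force = 0.110149 × 153.22 ≈ 16.88 million.

About 16.88 million are unemployed in steady state.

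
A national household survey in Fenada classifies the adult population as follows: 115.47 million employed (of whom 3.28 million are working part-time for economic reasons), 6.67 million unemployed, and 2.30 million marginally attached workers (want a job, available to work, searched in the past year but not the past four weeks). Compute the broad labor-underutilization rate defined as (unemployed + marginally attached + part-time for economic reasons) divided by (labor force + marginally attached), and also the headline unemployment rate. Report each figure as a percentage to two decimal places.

Broad underutilization rate ≈ 9.84%; headline unemployment rate ≈ 5.46%.

Labor force = 115.47 + 6.67 = 122.14 million.
Numerator = 6.67 + 2.30 + 3.28 = 12.25 million.
Denominator = 122.14 + 2.30 = 124.44 million.
Broad rate = 12.25 / 124.44 = 9.84%.
Headline unemployment rate = 6.67 / 122.14 = 5.46%.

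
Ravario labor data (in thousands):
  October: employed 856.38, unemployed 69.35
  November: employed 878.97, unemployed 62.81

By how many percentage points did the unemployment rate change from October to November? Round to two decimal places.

October: labor force = 856.38 + 69.35 = 925.73; u = 69.35/925.73 = 7.49%.
November: labor force = 878.97 + 62.81 = 941.78; u = 62.81/941.78 = 6.67%.
Change = 6.67% − 7.49% = −0.82 pp.

The unemployment rate changed by −0.82 percentage points.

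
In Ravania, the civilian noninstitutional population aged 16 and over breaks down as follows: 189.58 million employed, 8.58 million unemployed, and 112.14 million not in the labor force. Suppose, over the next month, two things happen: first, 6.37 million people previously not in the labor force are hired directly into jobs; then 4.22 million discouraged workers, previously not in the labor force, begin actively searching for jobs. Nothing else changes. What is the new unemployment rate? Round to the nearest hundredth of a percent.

New unemployment rate ≈ 6.13%.

Initially, labor force = 189.58 + 8.58 = 198.16 million, so u = 8.58/198.16 = 4.33%.
After the first change, employed and labor force both rise by 6.37; unemployed unchanged → E = 195.95, U = 8.58, labor force = 204.53 million.
After the second change, unemployed and labor force both rise by 4.22 → E = 195.95, U = 12.80, labor force = 208.75 million.
New unemployment rate = 12.80 / 208.75 = 6.13%.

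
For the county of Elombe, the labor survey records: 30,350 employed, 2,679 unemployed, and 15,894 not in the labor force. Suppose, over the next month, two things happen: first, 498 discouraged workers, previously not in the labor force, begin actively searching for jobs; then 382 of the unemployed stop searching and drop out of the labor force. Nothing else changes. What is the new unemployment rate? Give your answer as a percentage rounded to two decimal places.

New unemployment rate ≈ 8.43%.

Initially, labor force = 30,350 + 2,679 = 33,029, so u = 2,679/33,029 = 8.11%.
After the first change, unemployed and labor force both rise by 498 → E = 30,350, U = 3,177, labor force = 33,527.
After the second change, unemployed and labor force both fall by 382 → E = 30,350, U = 2,795, labor force = 33,145.
New unemployment rate = 2,795 / 33,145 = 8.43%.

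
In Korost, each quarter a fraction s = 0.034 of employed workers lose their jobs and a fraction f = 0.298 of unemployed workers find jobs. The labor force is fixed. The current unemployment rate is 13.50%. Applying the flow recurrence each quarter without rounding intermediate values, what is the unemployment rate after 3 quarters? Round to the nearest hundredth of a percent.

Unemployment rate after three quarters ≈ 11.21%.

With a fixed labor force, u_{t+1} = u_t + s·(1−u_t) − f·u_t = u_t·(1−s−f) + s.
Here 1−s−f = 0.668 and s = 0.034.
u_1 = 0.135000 × 0.668 + 0.034 = 0.124180.
u_2 = 0.124180 × 0.668 + 0.034 = 0.116952.
u_3 = 0.116952 × 0.668 + 0.034 = 0.112124.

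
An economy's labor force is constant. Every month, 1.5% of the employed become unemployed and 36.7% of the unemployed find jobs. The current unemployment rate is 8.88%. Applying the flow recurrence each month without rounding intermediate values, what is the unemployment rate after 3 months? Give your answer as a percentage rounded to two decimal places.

With a fixed labor force, u_{t+1} = u_t + s·(1−u_t) − f·u_t = u_t·(1−s−f) + s.
Here 1−s−f = 0.618 and s = 0.015.
u_1 = 0.088800 × 0.618 + 0.015 = 0.069878.
u_2 = 0.069878 × 0.618 + 0.015 = 0.058185.
u_3 = 0.058185 × 0.618 + 0.015 = 0.050958.

Unemployment rate after three months ≈ 5.10%.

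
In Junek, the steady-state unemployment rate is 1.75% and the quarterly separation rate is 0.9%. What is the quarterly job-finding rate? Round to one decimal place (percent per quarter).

Job-finding rate ≈ 50.5% per quarter.

From u* = s/(s+f): f = s·(1−u)/u.
f = 0.9 × (1 − 0.0175) / 0.0175 = 0.8843 / 0.0175 ≈ 50.5% per quarter.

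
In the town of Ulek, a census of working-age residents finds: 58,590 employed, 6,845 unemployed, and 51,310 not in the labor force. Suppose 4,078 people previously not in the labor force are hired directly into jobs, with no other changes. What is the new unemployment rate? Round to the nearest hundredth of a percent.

New unemployment rate ≈ 9.85%.

Initially, labor force = 58,590 + 6,845 = 65,435, so u = 6,845/65,435 = 10.46%.
After the change, employed and labor force both rise by 4,078; unemployed unchanged → E = 62,668, U = 6,845, labor force = 69,513.
New unemployment rate = 6,845 / 69,513 = 9.85%.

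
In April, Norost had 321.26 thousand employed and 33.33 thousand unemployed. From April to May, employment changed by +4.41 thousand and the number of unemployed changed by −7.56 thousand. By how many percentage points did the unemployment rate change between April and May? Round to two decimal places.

The unemployment rate changed by −2.07 percentage points.

April: labor force = 321.26 + 33.33 = 354.59; u = 33.33/354.59 = 9.40%.
May: labor force = 325.67 + 25.77 = 351.44; u = 25.77/351.44 = 7.33%.
Change = 7.33% − 9.40% = −2.07 pp.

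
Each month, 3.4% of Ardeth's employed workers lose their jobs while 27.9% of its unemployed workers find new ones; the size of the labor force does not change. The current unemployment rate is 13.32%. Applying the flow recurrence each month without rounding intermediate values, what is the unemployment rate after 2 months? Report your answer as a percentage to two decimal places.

With a fixed labor force, u_{t+1} = u_t + s·(1−u_t) − f·u_t = u_t·(1−s−f) + s.
Here 1−s−f = 0.687 and s = 0.034.
u_1 = 0.133200 × 0.687 + 0.034 = 0.125508.
u_2 = 0.125508 × 0.687 + 0.034 = 0.120224.

Unemployment rate after two months ≈ 12.02%.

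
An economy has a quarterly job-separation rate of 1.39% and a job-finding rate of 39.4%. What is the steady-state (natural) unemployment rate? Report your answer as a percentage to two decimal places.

Steady-state unemployment rate ≈ 3.41%.

At steady state the flows balance: s·E = f·U, so U/(E+U) = s/(s+f).
u* = 1.39 / (1.39 + 39.4) = 1.39 / 40.79 = 3.41%.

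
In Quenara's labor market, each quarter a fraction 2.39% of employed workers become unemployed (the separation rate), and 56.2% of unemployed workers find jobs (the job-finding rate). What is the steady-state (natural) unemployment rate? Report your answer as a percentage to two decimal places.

Steady-state unemployment rate ≈ 4.08%.

At steady state the flows balance: s·E = f·U, so U/(E+U) = s/(s+f).
u* = 2.39 / (2.39 + 56.2) = 2.39 / 58.59 = 4.08%.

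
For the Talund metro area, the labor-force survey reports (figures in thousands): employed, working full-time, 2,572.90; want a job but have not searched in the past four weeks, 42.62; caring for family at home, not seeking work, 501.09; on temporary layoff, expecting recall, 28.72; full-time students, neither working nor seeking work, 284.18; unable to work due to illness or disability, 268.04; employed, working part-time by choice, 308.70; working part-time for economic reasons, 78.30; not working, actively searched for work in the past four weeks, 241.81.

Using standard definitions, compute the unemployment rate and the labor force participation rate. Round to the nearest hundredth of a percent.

Employed = 2,572.90 + 308.70 + 78.30 = 2,959.90 thousand (anyone who worked, including part-time for economic reasons, counts as employed).
Unemployed = 28.72 + 241.81 = 270.53 thousand (jobless and actively searching, or on temporary layoff).
Labor force = 2,959.90 + 270.53 = 3,230.43 thousand.
Not in labor force = 42.62 + 501.09 + 284.18 + 268.04 = 1,095.93 thousand (those not working and not actively searching are outside the labor force — including those who want a job but have given up searching).
Civilian working-age population = 3,230.43 + 1,095.93 = 4,326.36 thousand.
Unemployment rate = 270.53 / 3,230.43 = 8.37%.
Labor force participation rate = 3,230.43 / 4,326.36 = 74.67%.

Unemployment rate ≈ 8.37%; labor force participation rate ≈ 74.67%.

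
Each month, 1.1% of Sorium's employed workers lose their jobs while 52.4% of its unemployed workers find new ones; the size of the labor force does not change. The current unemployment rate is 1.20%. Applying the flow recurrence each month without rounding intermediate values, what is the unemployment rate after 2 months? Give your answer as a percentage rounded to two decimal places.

With a fixed labor force, u_{t+1} = u_t + s·(1−u_t) − f·u_t = u_t·(1−s−f) + s.
Here 1−s−f = 0.465 and s = 0.011.
u_1 = 0.012000 × 0.465 + 0.011 = 0.016580.
u_2 = 0.016580 × 0.465 + 0.011 = 0.018710.

Unemployment rate after two months ≈ 1.87%.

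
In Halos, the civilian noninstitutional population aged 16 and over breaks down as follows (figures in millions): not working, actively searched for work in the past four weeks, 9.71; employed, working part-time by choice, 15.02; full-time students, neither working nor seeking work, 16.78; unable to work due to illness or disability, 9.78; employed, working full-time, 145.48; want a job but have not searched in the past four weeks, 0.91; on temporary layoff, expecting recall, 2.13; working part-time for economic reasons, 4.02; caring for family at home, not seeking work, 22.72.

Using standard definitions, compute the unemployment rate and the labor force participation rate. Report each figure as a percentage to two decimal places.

Employed = 15.02 + 145.48 + 4.02 = 164.52 million (anyone who worked, including part-time for economic reasons, counts as employed).
Unemployed = 9.71 + 2.13 = 11.84 million (jobless and actively searching, or on temporary layoff).
Labor force = 164.52 + 11.84 = 176.36 million.
Not in labor force = 16.78 + 9.78 + 0.91 + 22.72 = 50.19 million (those not working and not actively searching are outside the labor force — including those who want a job but have given up searching).
Civilian working-age population = 176.36 + 50.19 = 226.55 million.
Unemployment rate = 11.84 / 176.36 = 6.71%.
Labor force participation rate = 176.36 / 226.55 = 77.85%.

Unemployment rate ≈ 6.71%; labor force participation rate ≈ 77.85%.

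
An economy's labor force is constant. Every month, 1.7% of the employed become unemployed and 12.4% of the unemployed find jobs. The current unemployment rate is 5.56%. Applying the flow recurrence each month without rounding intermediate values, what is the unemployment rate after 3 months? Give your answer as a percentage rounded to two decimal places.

With a fixed labor force, u_{t+1} = u_t + s·(1−u_t) − f·u_t = u_t·(1−s−f) + s.
Here 1−s−f = 0.859 and s = 0.017.
u_1 = 0.055600 × 0.859 + 0.017 = 0.064760.
u_2 = 0.064760 × 0.859 + 0.017 = 0.072629.
u_3 = 0.072629 × 0.859 + 0.017 = 0.079388.

Unemployment rate after three months ≈ 7.94%.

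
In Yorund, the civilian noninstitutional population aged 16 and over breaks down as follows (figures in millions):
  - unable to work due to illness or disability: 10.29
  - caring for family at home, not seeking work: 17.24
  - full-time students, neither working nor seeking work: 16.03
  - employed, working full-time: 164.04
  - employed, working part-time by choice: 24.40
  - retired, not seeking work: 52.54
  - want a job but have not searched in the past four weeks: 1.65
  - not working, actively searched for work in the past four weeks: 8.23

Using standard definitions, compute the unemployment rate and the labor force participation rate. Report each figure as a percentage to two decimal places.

Employed = 164.04 + 24.40 = 188.44 million.
Unemployed = 8.23 million.
Labor force = 188.44 + 8.23 = 196.67 million.
Not in labor force = 10.29 + 17.24 + 16.03 + 52.54 + 1.65 = 97.75 million (those not working and not actively searching are outside the labor force — including those who want a job but have given up searching).
Civilian working-age population = 196.67 + 97.75 = 294.42 million.
Unemployment rate = 8.23 / 196.67 = 4.18%.
Labor force participation rate = 196.67 / 294.42 = 66.80%.

Unemployment rate ≈ 4.18%; labor force participation rate ≈ 66.80%.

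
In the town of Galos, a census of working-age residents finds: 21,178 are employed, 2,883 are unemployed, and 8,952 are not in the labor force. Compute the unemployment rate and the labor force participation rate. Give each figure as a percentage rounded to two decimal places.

Labor force = employed + unemployed = 21,178 + 2,883 = 24,061.
Working-age population = 24,061 + 8,952 = 33,013.
Unemployment rate = 2,883 / 24,061 = 11.98%.
Labor force participation rate = 24,061 / 33,013 = 72.88%.

Unemployment rate ≈ 11.98%; labor force participation rate ≈ 72.88%.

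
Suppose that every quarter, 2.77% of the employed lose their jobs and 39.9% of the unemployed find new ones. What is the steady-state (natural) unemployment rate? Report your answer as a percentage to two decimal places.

At steady state the flows balance: s·E = f·U, so U/(E+U) = s/(s+f).
u* = 2.77 / (2.77 + 39.9) = 2.77 / 42.67 = 6.49%.

Steady-state unemployment rate ≈ 6.49%.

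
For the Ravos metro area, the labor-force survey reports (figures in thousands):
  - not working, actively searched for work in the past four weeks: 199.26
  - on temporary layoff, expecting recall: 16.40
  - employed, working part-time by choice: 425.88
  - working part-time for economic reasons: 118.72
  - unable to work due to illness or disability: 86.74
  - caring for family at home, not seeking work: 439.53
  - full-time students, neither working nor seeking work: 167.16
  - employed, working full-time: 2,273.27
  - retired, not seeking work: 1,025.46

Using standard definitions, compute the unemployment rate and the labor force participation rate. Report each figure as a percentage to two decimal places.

Employed = 425.88 + 118.72 + 2,273.27 = 2,817.87 thousand (anyone who worked, including part-time for economic reasons, counts as employed).
Unemployed = 199.26 + 16.40 = 215.66 thousand (jobless and actively searching, or on temporary layoff).
Labor force = 2,817.87 + 215.66 = 3,033.53 thousand.
Not in labor force = 86.74 + 439.53 + 167.16 + 1,025.46 = 1,718.89 thousand (those not working and not actively searching are outside the labor force).
Civilian working-age population = 3,033.53 + 1,718.89 = 4,752.42 thousand.
Unemployment rate = 215.66 / 3,033.53 = 7.11%.
Labor force participation rate = 3,033.53 / 4,752.42 = 63.83%.

Unemployment rate ≈ 7.11%; labor force participation rate ≈ 63.83%.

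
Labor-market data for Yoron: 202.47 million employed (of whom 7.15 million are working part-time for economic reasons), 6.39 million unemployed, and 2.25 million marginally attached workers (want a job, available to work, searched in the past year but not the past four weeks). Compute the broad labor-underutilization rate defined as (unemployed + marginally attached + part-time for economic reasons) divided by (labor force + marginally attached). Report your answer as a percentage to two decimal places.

Labor force = 202.47 + 6.39 = 208.86 million.
Numerator = 6.39 + 2.25 + 7.15 = 15.79 million.
Denominator = 208.86 + 2.25 = 211.11 million.
Broad rate = 15.79 / 211.11 = 7.48%.

Broad underutilization rate ≈ 7.48%.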